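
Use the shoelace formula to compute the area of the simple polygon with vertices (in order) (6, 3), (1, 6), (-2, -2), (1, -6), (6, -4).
Area = 131/2

Shoelace formula: Area = (1/2) |Σ_i (x_i · y_{i+1} − x_{i+1} · y_i)| (indices mod n). Compute each cross term:
  (6)(6) − (1)(3) = 33
  (1)(-2) − (-2)(6) = 10
  (-2)(-6) − (1)(-2) = 14
  (1)(-4) − (6)(-6) = 32
  (6)(3) − (6)(-4) = 42
Sum = 131, so (signed) Area = 131/2 = 131/2, |Area| = 131/2.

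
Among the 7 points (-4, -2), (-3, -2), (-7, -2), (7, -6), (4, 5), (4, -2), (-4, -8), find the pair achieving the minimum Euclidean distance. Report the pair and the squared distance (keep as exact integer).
Pair = ((-4, -2), (-3, -2)); squared distance = 1

Compute all C(7, 2) = 21 pairwise squared distances (x_i − x_j)² + (y_i − y_j)². The minimum is 1, attained by the pair ((-4, -2), (-3, -2)).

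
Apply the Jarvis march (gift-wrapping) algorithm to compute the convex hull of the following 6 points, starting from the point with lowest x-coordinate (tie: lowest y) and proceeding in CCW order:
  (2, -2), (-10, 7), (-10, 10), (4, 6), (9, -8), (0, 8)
Hull (CCW) = [(-10, 7), (9, -8), (4, 6), (0, 8), (-10, 10)]

Jarvis march: at each step, from the current hull vertex p, select the next vertex q as the point such that every other point lies strictly to the left of (or on) the directed line p → q. (Equivalently: for every other point r, the cross product (q − p) × (r − p) ≥ 0.)
Starting point (lowest x, tie lowest y): (-10, 7). Wrap until returning to start. Resulting hull: (-10, 7), (9, -8), (4, 6), (0, 8), (-10, 10).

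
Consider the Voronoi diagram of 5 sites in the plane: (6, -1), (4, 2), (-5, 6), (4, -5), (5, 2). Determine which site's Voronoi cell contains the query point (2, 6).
Nearest site = (4, 2)

The Voronoi cell of site s contains exactly those query points closer to s than to any other site. Compute squared distances from q = (2, 6) to each site:
  (4 − 2)² + (2 − 6)² = 20
  (5 − 2)² + (2 − 6)² = 25
  (-5 − 2)² + (6 − 6)² = 49
  (6 − 2)² + (-1 − 6)² = 65
  (4 − 2)² + (-5 − 6)² = 125
Minimum is attained by (4, 2), so q lies in its Voronoi cell.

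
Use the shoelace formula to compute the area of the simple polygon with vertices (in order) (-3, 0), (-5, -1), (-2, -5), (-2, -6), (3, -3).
Area = 43/2

Shoelace formula: Area = (1/2) |Σ_i (x_i · y_{i+1} − x_{i+1} · y_i)| (indices mod n). Compute each cross term:
  (-3)(-1) − (-5)(0) = 3
  (-5)(-5) − (-2)(-1) = 23
  (-2)(-6) − (-2)(-5) = 2
  (-2)(-3) − (3)(-6) = 24
  (3)(0) − (-3)(-3) = -9
Sum = 43, so (signed) Area = 43/2 = 43/2, |Area| = 43/2.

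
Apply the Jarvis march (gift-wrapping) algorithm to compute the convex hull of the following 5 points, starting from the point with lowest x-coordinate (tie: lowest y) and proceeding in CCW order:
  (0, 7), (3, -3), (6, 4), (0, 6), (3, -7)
Hull (CCW) = [(0, 6), (3, -7), (6, 4), (0, 7)]

Jarvis march: at each step, from the current hull vertex p, select the next vertex q as the point such that every other point lies strictly to the left of (or on) the directed line p → q. (Equivalently: for every other point r, the cross product (q − p) × (r − p) ≥ 0.)
Starting point (lowest x, tie lowest y): (0, 6). Wrap until returning to start. Resulting hull: (0, 6), (3, -7), (6, 4), (0, 7).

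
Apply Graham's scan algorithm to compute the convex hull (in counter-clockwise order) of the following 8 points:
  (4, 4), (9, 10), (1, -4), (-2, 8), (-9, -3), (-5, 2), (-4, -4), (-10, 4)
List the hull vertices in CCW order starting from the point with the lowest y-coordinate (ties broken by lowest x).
Hull (CCW) = [(-4, -4), (1, -4), (9, 10), (-2, 8), (-10, 4), (-9, -3)]

Graham scan procedure:
  1. Find the pivot p₀ = point with lowest y (tie → lowest x): (-4, -4).
  2. Sort the remaining points by polar angle around p₀.
  3. Walk through sorted points, maintaining a stack; pop the top while the last three entries make a non-left turn (cross product ≤ 0).
  4. Final stack is the convex hull in CCW order: (-4, -4), (1, -4), (9, 10), (-2, 8), (-10, 4), (-9, -3).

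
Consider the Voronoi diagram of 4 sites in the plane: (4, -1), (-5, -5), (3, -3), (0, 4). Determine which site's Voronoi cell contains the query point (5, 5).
Nearest site = (0, 4)

The Voronoi cell of site s contains exactly those query points closer to s than to any other site. Compute squared distances from q = (5, 5) to each site:
  (0 − 5)² + (4 − 5)² = 26
  (4 − 5)² + (-1 − 5)² = 37
  (3 − 5)² + (-3 − 5)² = 68
  (-5 − 5)² + (-5 − 5)² = 200
Minimum is attained by (0, 4), so q lies in its Voronoi cell.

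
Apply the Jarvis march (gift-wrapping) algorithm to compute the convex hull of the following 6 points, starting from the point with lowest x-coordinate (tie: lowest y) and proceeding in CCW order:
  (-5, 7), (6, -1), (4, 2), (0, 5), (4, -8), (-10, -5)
Hull (CCW) = [(-10, -5), (4, -8), (6, -1), (4, 2), (0, 5), (-5, 7)]

Jarvis march: at each step, from the current hull vertex p, select the next vertex q as the point such that every other point lies strictly to the left of (or on) the directed line p → q. (Equivalently: for every other point r, the cross product (q − p) × (r − p) ≥ 0.)
Starting point (lowest x, tie lowest y): (-10, -5). Wrap until returning to start. Resulting hull: (-10, -5), (4, -8), (6, -1), (4, 2), (0, 5), (-5, 7).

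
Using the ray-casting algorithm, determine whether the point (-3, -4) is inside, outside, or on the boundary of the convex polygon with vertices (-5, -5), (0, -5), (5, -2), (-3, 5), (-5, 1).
The point (-3, -4) lies strictly inside the polygon

Cast a horizontal ray to the right from the query point and count how many polygon edges it crosses (each edge strictly once or zero times, handled with the usual half-open convention). 
Parity of crossings → odd ⇒ inside.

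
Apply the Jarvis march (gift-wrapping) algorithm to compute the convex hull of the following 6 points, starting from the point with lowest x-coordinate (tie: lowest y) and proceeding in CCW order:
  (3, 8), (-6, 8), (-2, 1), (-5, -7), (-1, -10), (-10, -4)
Hull (CCW) = [(-10, -4), (-1, -10), (3, 8), (-6, 8)]

Jarvis march: at each step, from the current hull vertex p, select the next vertex q as the point such that every other point lies strictly to the left of (or on) the directed line p → q. (Equivalently: for every other point r, the cross product (q − p) × (r − p) ≥ 0.)
Starting point (lowest x, tie lowest y): (-10, -4). Wrap until returning to start. Resulting hull: (-10, -4), (-1, -10), (3, 8), (-6, 8).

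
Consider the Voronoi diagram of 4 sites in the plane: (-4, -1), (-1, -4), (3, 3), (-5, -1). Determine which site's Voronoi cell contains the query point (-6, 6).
Nearest site = (-5, -1)

The Voronoi cell of site s contains exactly those query points closer to s than to any other site. Compute squared distances from q = (-6, 6) to each site:
  (-5 − -6)² + (-1 − 6)² = 50
  (-4 − -6)² + (-1 − 6)² = 53
  (3 − -6)² + (3 − 6)² = 90
  (-1 − -6)² + (-4 − 6)² = 125
Minimum is attained by (-5, -1), so q lies in its Voronoi cell.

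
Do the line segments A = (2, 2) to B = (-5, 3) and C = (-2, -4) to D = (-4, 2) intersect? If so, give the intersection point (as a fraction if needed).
No (intersection of containing lines falls outside at least one segment)

Parametrize and solve: t = 9/10, s = 23/20. At least one of these is outside [0, 1], so the segments do not intersect.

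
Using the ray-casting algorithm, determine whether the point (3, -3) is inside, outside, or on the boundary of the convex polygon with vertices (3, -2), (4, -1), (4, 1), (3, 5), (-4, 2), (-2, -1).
The point (3, -3) lies strictly outside the polygon

Cast a horizontal ray to the right from the query point and count how many polygon edges it crosses (each edge strictly once or zero times, handled with the usual half-open convention). 
Parity of crossings → even ⇒ outside.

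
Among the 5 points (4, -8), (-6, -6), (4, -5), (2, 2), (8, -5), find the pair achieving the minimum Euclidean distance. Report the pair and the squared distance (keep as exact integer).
Pair = ((4, -8), (4, -5)); squared distance = 9

Compute all C(5, 2) = 10 pairwise squared distances (x_i − x_j)² + (y_i − y_j)². The minimum is 9, attained by the pair ((4, -8), (4, -5)).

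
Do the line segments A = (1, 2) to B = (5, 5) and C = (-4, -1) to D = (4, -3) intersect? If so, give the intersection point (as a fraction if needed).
No (intersection of containing lines falls outside at least one segment)

Parametrize and solve: t = -17/16, s = 3/32. At least one of these is outside [0, 1], so the segments do not intersect.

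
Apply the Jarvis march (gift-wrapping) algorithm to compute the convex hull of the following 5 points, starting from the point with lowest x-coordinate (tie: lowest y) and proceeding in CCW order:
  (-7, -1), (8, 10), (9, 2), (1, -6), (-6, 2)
Hull (CCW) = [(-7, -1), (1, -6), (9, 2), (8, 10), (-6, 2)]

Jarvis march: at each step, from the current hull vertex p, select the next vertex q as the point such that every other point lies strictly to the left of (or on) the directed line p → q. (Equivalently: for every other point r, the cross product (q − p) × (r − p) ≥ 0.)
Starting point (lowest x, tie lowest y): (-7, -1). Wrap until returning to start. Resulting hull: (-7, -1), (1, -6), (9, 2), (8, 10), (-6, 2).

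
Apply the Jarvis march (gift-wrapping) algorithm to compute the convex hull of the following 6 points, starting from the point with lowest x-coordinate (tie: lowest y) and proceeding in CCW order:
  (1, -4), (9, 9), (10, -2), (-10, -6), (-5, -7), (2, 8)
Hull (CCW) = [(-10, -6), (-5, -7), (10, -2), (9, 9), (2, 8)]

Jarvis march: at each step, from the current hull vertex p, select the next vertex q as the point such that every other point lies strictly to the left of (or on) the directed line p → q. (Equivalently: for every other point r, the cross product (q − p) × (r − p) ≥ 0.)
Starting point (lowest x, tie lowest y): (-10, -6). Wrap until returning to start. Resulting hull: (-10, -6), (-5, -7), (10, -2), (9, 9), (2, 8).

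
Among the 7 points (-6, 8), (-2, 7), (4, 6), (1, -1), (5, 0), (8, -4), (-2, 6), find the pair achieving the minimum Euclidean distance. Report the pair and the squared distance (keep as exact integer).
Pair = ((-2, 7), (-2, 6)); squared distance = 1

Compute all C(7, 2) = 21 pairwise squared distances (x_i − x_j)² + (y_i − y_j)². The minimum is 1, attained by the pair ((-2, 7), (-2, 6)).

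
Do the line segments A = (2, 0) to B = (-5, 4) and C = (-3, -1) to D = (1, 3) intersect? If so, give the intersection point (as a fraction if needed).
Yes; intersection at (-6/11, 16/11) (t = 4/11 on AB, s = 27/44 on CD)

Parametrize AB as A + t(B − A) = (2 + -7 t, 0 + 4 t) and CD as C + s(D − C) = (-3 + 4 s, -1 + 4 s). Solve the linear system for (t, s). Determinant = 44 ≠ 0, so a unique intersection of the containing lines exists. Solution: t = 4/11, s = 27/44 — both in [0, 1], so the segments cross. Intersection point: (-6/11, 16/11).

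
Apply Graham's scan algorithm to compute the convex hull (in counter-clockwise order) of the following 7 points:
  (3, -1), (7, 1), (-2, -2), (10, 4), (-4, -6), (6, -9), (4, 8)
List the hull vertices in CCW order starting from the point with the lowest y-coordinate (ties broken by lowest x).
Hull (CCW) = [(6, -9), (10, 4), (4, 8), (-2, -2), (-4, -6)]

Graham scan procedure:
  1. Find the pivot p₀ = point with lowest y (tie → lowest x): (6, -9).
  2. Sort the remaining points by polar angle around p₀.
  3. Walk through sorted points, maintaining a stack; pop the top while the last three entries make a non-left turn (cross product ≤ 0).
  4. Final stack is the convex hull in CCW order: (6, -9), (10, 4), (4, 8), (-2, -2), (-4, -6).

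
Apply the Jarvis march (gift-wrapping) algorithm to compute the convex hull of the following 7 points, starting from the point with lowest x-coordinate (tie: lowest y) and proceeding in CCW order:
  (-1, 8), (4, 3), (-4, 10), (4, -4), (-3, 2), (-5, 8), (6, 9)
Hull (CCW) = [(-5, 8), (-3, 2), (4, -4), (6, 9), (-4, 10)]

Jarvis march: at each step, from the current hull vertex p, select the next vertex q as the point such that every other point lies strictly to the left of (or on) the directed line p → q. (Equivalently: for every other point r, the cross product (q − p) × (r − p) ≥ 0.)
Starting point (lowest x, tie lowest y): (-5, 8). Wrap until returning to start. Resulting hull: (-5, 8), (-3, 2), (4, -4), (6, 9), (-4, 10).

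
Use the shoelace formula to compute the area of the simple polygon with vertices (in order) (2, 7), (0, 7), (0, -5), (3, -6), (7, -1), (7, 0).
Area = 62

Shoelace formula: Area = (1/2) |Σ_i (x_i · y_{i+1} − x_{i+1} · y_i)| (indices mod n). Compute each cross term:
  (2)(7) − (0)(7) = 14
  (0)(-5) − (0)(7) = 0
  (0)(-6) − (3)(-5) = 15
  (3)(-1) − (7)(-6) = 39
  (7)(0) − (7)(-1) = 7
  (7)(7) − (2)(0) = 49
Sum = 124, so (signed) Area = 124/2 = 62, |Area| = 62.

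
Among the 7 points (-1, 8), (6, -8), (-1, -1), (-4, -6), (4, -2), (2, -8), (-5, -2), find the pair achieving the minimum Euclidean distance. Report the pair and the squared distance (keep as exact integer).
Pair = ((6, -8), (2, -8)); squared distance = 16

Compute all C(7, 2) = 21 pairwise squared distances (x_i − x_j)² + (y_i − y_j)². The minimum is 16, attained by the pair ((6, -8), (2, -8)).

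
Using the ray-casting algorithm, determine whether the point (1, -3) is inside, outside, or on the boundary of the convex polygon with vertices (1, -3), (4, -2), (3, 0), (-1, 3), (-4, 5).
The point (1, -3) lies on the polygon boundary

Boundary check: the query satisfies the collinearity and bounding-box conditions for some polygon edge, so it lies exactly on the boundary.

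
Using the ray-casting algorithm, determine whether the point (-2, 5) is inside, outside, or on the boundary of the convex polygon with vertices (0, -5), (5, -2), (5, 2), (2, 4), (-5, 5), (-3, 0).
The point (-2, 5) lies strictly outside the polygon

Cast a horizontal ray to the right from the query point and count how many polygon edges it crosses (each edge strictly once or zero times, handled with the usual half-open convention). 
Parity of crossings → even ⇒ outside.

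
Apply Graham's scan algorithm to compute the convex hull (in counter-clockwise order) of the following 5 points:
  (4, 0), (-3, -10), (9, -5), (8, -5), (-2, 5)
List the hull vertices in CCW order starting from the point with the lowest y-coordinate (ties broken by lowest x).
Hull (CCW) = [(-3, -10), (9, -5), (4, 0), (-2, 5)]

Graham scan procedure:
  1. Find the pivot p₀ = point with lowest y (tie → lowest x): (-3, -10).
  2. Sort the remaining points by polar angle around p₀.
  3. Walk through sorted points, maintaining a stack; pop the top while the last three entries make a non-left turn (cross product ≤ 0).
  4. Final stack is the convex hull in CCW order: (-3, -10), (9, -5), (4, 0), (-2, 5).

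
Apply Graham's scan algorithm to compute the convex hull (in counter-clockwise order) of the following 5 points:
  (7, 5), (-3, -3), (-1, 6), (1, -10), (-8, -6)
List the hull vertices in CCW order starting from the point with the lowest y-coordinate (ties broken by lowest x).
Hull (CCW) = [(1, -10), (7, 5), (-1, 6), (-8, -6)]

Graham scan procedure:
  1. Find the pivot p₀ = point with lowest y (tie → lowest x): (1, -10).
  2. Sort the remaining points by polar angle around p₀.
  3. Walk through sorted points, maintaining a stack; pop the top while the last three entries make a non-left turn (cross product ≤ 0).
  4. Final stack is the convex hull in CCW order: (1, -10), (7, 5), (-1, 6), (-8, -6).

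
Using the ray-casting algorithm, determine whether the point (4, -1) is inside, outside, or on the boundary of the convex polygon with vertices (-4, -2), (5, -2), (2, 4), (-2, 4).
The point (4, -1) lies strictly inside the polygon

Cast a horizontal ray to the right from the query point and count how many polygon edges it crosses (each edge strictly once or zero times, handled with the usual half-open convention). 
Parity of crossings → odd ⇒ inside.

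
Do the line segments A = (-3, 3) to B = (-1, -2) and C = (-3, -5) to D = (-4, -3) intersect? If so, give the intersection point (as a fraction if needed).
No (intersection of containing lines falls outside at least one segment)

Parametrize and solve: t = 8, s = -16. At least one of these is outside [0, 1], so the segments do not intersect.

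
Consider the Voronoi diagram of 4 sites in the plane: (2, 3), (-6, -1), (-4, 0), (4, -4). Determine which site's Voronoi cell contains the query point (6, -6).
Nearest site = (4, -4)

The Voronoi cell of site s contains exactly those query points closer to s than to any other site. Compute squared distances from q = (6, -6) to each site:
  (4 − 6)² + (-4 − -6)² = 8
  (2 − 6)² + (3 − -6)² = 97
  (-4 − 6)² + (0 − -6)² = 136
  (-6 − 6)² + (-1 − -6)² = 169
Minimum is attained by (4, -4), so q lies in its Voronoi cell.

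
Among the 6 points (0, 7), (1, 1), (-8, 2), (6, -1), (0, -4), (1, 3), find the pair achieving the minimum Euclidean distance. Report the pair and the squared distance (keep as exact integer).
Pair = ((1, 1), (1, 3)); squared distance = 4

Compute all C(6, 2) = 15 pairwise squared distances (x_i − x_j)² + (y_i − y_j)². The minimum is 4, attained by the pair ((1, 1), (1, 3)).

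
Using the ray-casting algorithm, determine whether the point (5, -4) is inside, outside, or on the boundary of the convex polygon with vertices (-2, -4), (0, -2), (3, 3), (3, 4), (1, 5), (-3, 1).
The point (5, -4) lies strictly outside the polygon

Cast a horizontal ray to the right from the query point and count how many polygon edges it crosses (each edge strictly once or zero times, handled with the usual half-open convention). 
Parity of crossings → even ⇒ outside.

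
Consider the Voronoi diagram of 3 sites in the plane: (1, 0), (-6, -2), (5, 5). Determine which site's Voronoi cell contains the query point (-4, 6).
Nearest site = (1, 0)

The Voronoi cell of site s contains exactly those query points closer to s than to any other site. Compute squared distances from q = (-4, 6) to each site:
  (1 − -4)² + (0 − 6)² = 61
  (-6 − -4)² + (-2 − 6)² = 68
  (5 − -4)² + (5 − 6)² = 82
Minimum is attained by (1, 0), so q lies in its Voronoi cell.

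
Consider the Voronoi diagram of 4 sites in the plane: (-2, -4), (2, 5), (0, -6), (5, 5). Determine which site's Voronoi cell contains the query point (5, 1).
Nearest site = (5, 5)

The Voronoi cell of site s contains exactly those query points closer to s than to any other site. Compute squared distances from q = (5, 1) to each site:
  (5 − 5)² + (5 − 1)² = 16
  (2 − 5)² + (5 − 1)² = 25
  (-2 − 5)² + (-4 − 1)² = 74
  (0 − 5)² + (-6 − 1)² = 74
Minimum is attained by (5, 5), so q lies in its Voronoi cell.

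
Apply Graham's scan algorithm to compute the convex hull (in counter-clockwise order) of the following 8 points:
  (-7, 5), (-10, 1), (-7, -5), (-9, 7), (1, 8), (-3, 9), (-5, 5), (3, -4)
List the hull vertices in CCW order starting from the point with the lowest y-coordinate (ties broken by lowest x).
Hull (CCW) = [(-7, -5), (3, -4), (1, 8), (-3, 9), (-9, 7), (-10, 1)]

Graham scan procedure:
  1. Find the pivot p₀ = point with lowest y (tie → lowest x): (-7, -5).
  2. Sort the remaining points by polar angle around p₀.
  3. Walk through sorted points, maintaining a stack; pop the top while the last three entries make a non-left turn (cross product ≤ 0).
  4. Final stack is the convex hull in CCW order: (-7, -5), (3, -4), (1, 8), (-3, 9), (-9, 7), (-10, 1).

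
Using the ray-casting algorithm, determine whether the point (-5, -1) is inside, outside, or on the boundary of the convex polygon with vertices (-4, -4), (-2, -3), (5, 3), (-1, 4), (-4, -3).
The point (-5, -1) lies strictly outside the polygon

Cast a horizontal ray to the right from the query point and count how many polygon edges it crosses (each edge strictly once or zero times, handled with the usual half-open convention). 
Parity of crossings → even ⇒ outside.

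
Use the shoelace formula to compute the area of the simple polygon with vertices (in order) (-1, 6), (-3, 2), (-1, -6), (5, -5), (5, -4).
Area = 51

Shoelace formula: Area = (1/2) |Σ_i (x_i · y_{i+1} − x_{i+1} · y_i)| (indices mod n). Compute each cross term:
  (-1)(2) − (-3)(6) = 16
  (-3)(-6) − (-1)(2) = 20
  (-1)(-5) − (5)(-6) = 35
  (5)(-4) − (5)(-5) = 5
  (5)(6) − (-1)(-4) = 26
Sum = 102, so (signed) Area = 102/2 = 51, |Area| = 51.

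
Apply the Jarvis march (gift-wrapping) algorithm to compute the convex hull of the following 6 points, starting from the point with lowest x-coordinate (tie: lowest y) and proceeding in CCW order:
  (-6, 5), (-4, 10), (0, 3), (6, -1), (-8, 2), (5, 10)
Hull (CCW) = [(-8, 2), (6, -1), (5, 10), (-4, 10)]

Jarvis march: at each step, from the current hull vertex p, select the next vertex q as the point such that every other point lies strictly to the left of (or on) the directed line p → q. (Equivalently: for every other point r, the cross product (q − p) × (r − p) ≥ 0.)
Starting point (lowest x, tie lowest y): (-8, 2). Wrap until returning to start. Resulting hull: (-8, 2), (6, -1), (5, 10), (-4, 10).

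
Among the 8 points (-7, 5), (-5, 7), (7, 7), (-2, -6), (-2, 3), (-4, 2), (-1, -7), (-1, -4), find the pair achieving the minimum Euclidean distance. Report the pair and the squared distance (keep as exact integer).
Pair = ((-2, -6), (-1, -7)); squared distance = 2

Compute all C(8, 2) = 28 pairwise squared distances (x_i − x_j)² + (y_i − y_j)². The minimum is 2, attained by the pair ((-2, -6), (-1, -7)).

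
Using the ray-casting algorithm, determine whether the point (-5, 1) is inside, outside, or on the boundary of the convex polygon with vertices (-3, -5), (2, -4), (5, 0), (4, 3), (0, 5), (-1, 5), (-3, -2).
The point (-5, 1) lies strictly outside the polygon

Cast a horizontal ray to the right from the query point and count how many polygon edges it crosses (each edge strictly once or zero times, handled with the usual half-open convention). 
Parity of crossings → even ⇒ outside.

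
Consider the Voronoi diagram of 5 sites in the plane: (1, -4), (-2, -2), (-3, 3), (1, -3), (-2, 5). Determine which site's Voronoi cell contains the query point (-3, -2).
Nearest site = (-2, -2)

The Voronoi cell of site s contains exactly those query points closer to s than to any other site. Compute squared distances from q = (-3, -2) to each site:
  (-2 − -3)² + (-2 − -2)² = 1
  (1 − -3)² + (-3 − -2)² = 17
  (1 − -3)² + (-4 − -2)² = 20
  (-3 − -3)² + (3 − -2)² = 25
  (-2 − -3)² + (5 − -2)² = 50
Minimum is attained by (-2, -2), so q lies in its Voronoi cell.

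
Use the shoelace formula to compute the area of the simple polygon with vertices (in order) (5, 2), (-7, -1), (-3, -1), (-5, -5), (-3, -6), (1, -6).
Area = 47

Shoelace formula: Area = (1/2) |Σ_i (x_i · y_{i+1} − x_{i+1} · y_i)| (indices mod n). Compute each cross term:
  (5)(-1) − (-7)(2) = 9
  (-7)(-1) − (-3)(-1) = 4
  (-3)(-5) − (-5)(-1) = 10
  (-5)(-6) − (-3)(-5) = 15
  (-3)(-6) − (1)(-6) = 24
  (1)(2) − (5)(-6) = 32
Sum = 94, so (signed) Area = 94/2 = 47, |Area| = 47.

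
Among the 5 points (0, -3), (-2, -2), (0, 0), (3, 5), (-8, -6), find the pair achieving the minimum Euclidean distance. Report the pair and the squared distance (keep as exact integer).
Pair = ((0, -3), (-2, -2)); squared distance = 5

Compute all C(5, 2) = 10 pairwise squared distances (x_i − x_j)² + (y_i − y_j)². The minimum is 5, attained by the pair ((0, -3), (-2, -2)).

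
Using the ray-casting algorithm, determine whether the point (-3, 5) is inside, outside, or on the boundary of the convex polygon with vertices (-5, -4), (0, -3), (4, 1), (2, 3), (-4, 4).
The point (-3, 5) lies strictly outside the polygon

Cast a horizontal ray to the right from the query point and count how many polygon edges it crosses (each edge strictly once or zero times, handled with the usual half-open convention). 
Parity of crossings → even ⇒ outside.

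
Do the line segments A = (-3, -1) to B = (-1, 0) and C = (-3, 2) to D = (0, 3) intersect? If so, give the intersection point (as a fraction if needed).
No (intersection of containing lines falls outside at least one segment)

Parametrize and solve: t = 9, s = 6. At least one of these is outside [0, 1], so the segments do not intersect.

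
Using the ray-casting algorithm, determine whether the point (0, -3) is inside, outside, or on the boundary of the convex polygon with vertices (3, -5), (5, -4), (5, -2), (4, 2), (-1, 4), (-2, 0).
The point (0, -3) lies strictly outside the polygon

Cast a horizontal ray to the right from the query point and count how many polygon edges it crosses (each edge strictly once or zero times, handled with the usual half-open convention). 
Parity of crossings → even ⇒ outside.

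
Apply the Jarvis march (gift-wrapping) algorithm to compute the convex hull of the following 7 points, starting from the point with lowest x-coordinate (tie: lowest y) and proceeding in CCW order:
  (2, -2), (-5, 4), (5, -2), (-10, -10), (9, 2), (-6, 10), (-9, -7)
Hull (CCW) = [(-10, -10), (5, -2), (9, 2), (-6, 10)]

Jarvis march: at each step, from the current hull vertex p, select the next vertex q as the point such that every other point lies strictly to the left of (or on) the directed line p → q. (Equivalently: for every other point r, the cross product (q − p) × (r − p) ≥ 0.)
Starting point (lowest x, tie lowest y): (-10, -10). Wrap until returning to start. Resulting hull: (-10, -10), (5, -2), (9, 2), (-6, 10).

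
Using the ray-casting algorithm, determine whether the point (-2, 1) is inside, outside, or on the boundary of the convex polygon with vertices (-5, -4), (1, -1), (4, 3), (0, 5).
The point (-2, 1) lies strictly inside the polygon

Cast a horizontal ray to the right from the query point and count how many polygon edges it crosses (each edge strictly once or zero times, handled with the usual half-open convention). 
Parity of crossings → odd ⇒ inside.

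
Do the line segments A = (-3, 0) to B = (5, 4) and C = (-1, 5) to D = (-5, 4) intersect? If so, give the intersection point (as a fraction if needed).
No (intersection of containing lines falls outside at least one segment)

Parametrize and solve: t = 9/4, s = -4. At least one of these is outside [0, 1], so the segments do not intersect.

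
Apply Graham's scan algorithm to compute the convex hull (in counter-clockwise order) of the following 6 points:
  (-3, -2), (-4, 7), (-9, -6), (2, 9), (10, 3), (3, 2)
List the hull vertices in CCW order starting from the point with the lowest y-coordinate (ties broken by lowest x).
Hull (CCW) = [(-9, -6), (10, 3), (2, 9), (-4, 7)]

Graham scan procedure:
  1. Find the pivot p₀ = point with lowest y (tie → lowest x): (-9, -6).
  2. Sort the remaining points by polar angle around p₀.
  3. Walk through sorted points, maintaining a stack; pop the top while the last three entries make a non-left turn (cross product ≤ 0).
  4. Final stack is the convex hull in CCW order: (-9, -6), (10, 3), (2, 9), (-4, 7).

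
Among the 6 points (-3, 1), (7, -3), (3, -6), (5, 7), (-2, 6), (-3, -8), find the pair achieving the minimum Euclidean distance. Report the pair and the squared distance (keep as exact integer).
Pair = ((7, -3), (3, -6)); squared distance = 25

Compute all C(6, 2) = 15 pairwise squared distances (x_i − x_j)² + (y_i − y_j)². The minimum is 25, attained by the pair ((7, -3), (3, -6)).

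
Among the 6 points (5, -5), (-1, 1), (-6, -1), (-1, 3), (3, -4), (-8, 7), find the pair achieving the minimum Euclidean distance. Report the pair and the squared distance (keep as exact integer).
Pair = ((-1, 1), (-1, 3)); squared distance = 4

Compute all C(6, 2) = 15 pairwise squared distances (x_i − x_j)² + (y_i − y_j)². The minimum is 4, attained by the pair ((-1, 1), (-1, 3)).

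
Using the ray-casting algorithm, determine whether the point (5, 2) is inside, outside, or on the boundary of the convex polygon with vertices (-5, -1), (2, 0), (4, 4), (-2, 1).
The point (5, 2) lies strictly outside the polygon

Cast a horizontal ray to the right from the query point and count how many polygon edges it crosses (each edge strictly once or zero times, handled with the usual half-open convention). 
Parity of crossings → even ⇒ outside.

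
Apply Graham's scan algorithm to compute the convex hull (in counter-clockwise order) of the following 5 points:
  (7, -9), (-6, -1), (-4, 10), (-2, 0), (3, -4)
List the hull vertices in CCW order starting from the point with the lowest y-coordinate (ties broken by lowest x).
Hull (CCW) = [(7, -9), (-4, 10), (-6, -1)]

Graham scan procedure:
  1. Find the pivot p₀ = point with lowest y (tie → lowest x): (7, -9).
  2. Sort the remaining points by polar angle around p₀.
  3. Walk through sorted points, maintaining a stack; pop the top while the last three entries make a non-left turn (cross product ≤ 0).
  4. Final stack is the convex hull in CCW order: (7, -9), (-4, 10), (-6, -1).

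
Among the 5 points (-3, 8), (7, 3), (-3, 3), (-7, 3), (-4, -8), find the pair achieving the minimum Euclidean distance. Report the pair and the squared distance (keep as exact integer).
Pair = ((-3, 3), (-7, 3)); squared distance = 16

Compute all C(5, 2) = 10 pairwise squared distances (x_i − x_j)² + (y_i − y_j)². The minimum is 16, attained by the pair ((-3, 3), (-7, 3)).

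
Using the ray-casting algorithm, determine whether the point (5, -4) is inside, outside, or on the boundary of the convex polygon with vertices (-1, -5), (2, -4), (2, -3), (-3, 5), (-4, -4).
The point (5, -4) lies strictly outside the polygon

Cast a horizontal ray to the right from the query point and count how many polygon edges it crosses (each edge strictly once or zero times, handled with the usual half-open convention). 
Parity of crossings → even ⇒ outside.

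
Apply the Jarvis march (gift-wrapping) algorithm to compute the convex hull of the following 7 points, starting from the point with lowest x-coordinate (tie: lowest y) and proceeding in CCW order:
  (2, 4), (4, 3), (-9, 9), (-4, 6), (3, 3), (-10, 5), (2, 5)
Hull (CCW) = [(-10, 5), (3, 3), (4, 3), (2, 5), (-9, 9)]

Jarvis march: at each step, from the current hull vertex p, select the next vertex q as the point such that every other point lies strictly to the left of (or on) the directed line p → q. (Equivalently: for every other point r, the cross product (q − p) × (r − p) ≥ 0.)
Starting point (lowest x, tie lowest y): (-10, 5). Wrap until returning to start. Resulting hull: (-10, 5), (3, 3), (4, 3), (2, 5), (-9, 9).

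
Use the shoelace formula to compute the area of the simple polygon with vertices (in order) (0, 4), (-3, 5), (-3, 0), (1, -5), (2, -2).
Area = 29

Shoelace formula: Area = (1/2) |Σ_i (x_i · y_{i+1} − x_{i+1} · y_i)| (indices mod n). Compute each cross term:
  (0)(5) − (-3)(4) = 12
  (-3)(0) − (-3)(5) = 15
  (-3)(-5) − (1)(0) = 15
  (1)(-2) − (2)(-5) = 8
  (2)(4) − (0)(-2) = 8
Sum = 58, so (signed) Area = 58/2 = 29, |Area| = 29.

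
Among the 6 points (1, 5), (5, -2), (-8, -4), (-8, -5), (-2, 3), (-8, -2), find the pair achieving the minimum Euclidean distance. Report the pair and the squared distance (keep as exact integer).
Pair = ((-8, -4), (-8, -5)); squared distance = 1

Compute all C(6, 2) = 15 pairwise squared distances (x_i − x_j)² + (y_i − y_j)². The minimum is 1, attained by the pair ((-8, -4), (-8, -5)).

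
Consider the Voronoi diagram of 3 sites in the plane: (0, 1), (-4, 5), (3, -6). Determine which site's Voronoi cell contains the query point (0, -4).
Nearest site = (3, -6)

The Voronoi cell of site s contains exactly those query points closer to s than to any other site. Compute squared distances from q = (0, -4) to each site:
  (3 − 0)² + (-6 − -4)² = 13
  (0 − 0)² + (1 − -4)² = 25
  (-4 − 0)² + (5 − -4)² = 97
Minimum is attained by (3, -6), so q lies in its Voronoi cell.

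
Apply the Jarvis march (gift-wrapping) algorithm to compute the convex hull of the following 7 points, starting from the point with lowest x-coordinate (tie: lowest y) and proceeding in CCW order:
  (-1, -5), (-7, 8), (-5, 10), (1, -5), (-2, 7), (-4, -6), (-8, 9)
Hull (CCW) = [(-8, 9), (-4, -6), (1, -5), (-2, 7), (-5, 10)]

Jarvis march: at each step, from the current hull vertex p, select the next vertex q as the point such that every other point lies strictly to the left of (or on) the directed line p → q. (Equivalently: for every other point r, the cross product (q − p) × (r − p) ≥ 0.)
Starting point (lowest x, tie lowest y): (-8, 9). Wrap until returning to start. Resulting hull: (-8, 9), (-4, -6), (1, -5), (-2, 7), (-5, 10).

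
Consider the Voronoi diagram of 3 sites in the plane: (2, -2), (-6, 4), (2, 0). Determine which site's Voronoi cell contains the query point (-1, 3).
Nearest site = (2, 0)

The Voronoi cell of site s contains exactly those query points closer to s than to any other site. Compute squared distances from q = (-1, 3) to each site:
  (2 − -1)² + (0 − 3)² = 18
  (-6 − -1)² + (4 − 3)² = 26
  (2 − -1)² + (-2 − 3)² = 34
Minimum is attained by (2, 0), so q lies in its Voronoi cell.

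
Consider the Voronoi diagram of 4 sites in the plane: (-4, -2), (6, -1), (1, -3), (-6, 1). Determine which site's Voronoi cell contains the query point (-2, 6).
Nearest site = (-6, 1)

The Voronoi cell of site s contains exactly those query points closer to s than to any other site. Compute squared distances from q = (-2, 6) to each site:
  (-6 − -2)² + (1 − 6)² = 41
  (-4 − -2)² + (-2 − 6)² = 68
  (1 − -2)² + (-3 − 6)² = 90
  (6 − -2)² + (-1 − 6)² = 113
Minimum is attained by (-6, 1), so q lies in its Voronoi cell.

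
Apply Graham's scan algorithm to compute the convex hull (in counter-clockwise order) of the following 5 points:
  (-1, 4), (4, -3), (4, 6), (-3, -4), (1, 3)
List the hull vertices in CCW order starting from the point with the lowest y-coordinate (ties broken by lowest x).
Hull (CCW) = [(-3, -4), (4, -3), (4, 6), (-1, 4)]

Graham scan procedure:
  1. Find the pivot p₀ = point with lowest y (tie → lowest x): (-3, -4).
  2. Sort the remaining points by polar angle around p₀.
  3. Walk through sorted points, maintaining a stack; pop the top while the last three entries make a non-left turn (cross product ≤ 0).
  4. Final stack is the convex hull in CCW order: (-3, -4), (4, -3), (4, 6), (-1, 4).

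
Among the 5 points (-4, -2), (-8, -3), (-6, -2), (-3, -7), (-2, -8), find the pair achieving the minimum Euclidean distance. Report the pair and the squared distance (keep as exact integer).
Pair = ((-3, -7), (-2, -8)); squared distance = 2

Compute all C(5, 2) = 10 pairwise squared distances (x_i − x_j)² + (y_i − y_j)². The minimum is 2, attained by the pair ((-3, -7), (-2, -8)).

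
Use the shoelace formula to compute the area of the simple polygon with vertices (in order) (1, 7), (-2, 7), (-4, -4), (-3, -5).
Area = 49/2

Shoelace formula: Area = (1/2) |Σ_i (x_i · y_{i+1} − x_{i+1} · y_i)| (indices mod n). Compute each cross term:
  (1)(7) − (-2)(7) = 21
  (-2)(-4) − (-4)(7) = 36
  (-4)(-5) − (-3)(-4) = 8
  (-3)(7) − (1)(-5) = -16
Sum = 49, so (signed) Area = 49/2 = 49/2, |Area| = 49/2.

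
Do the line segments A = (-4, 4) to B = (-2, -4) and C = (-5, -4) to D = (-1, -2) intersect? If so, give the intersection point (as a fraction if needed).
Yes; intersection at (-7/3, -8/3) (t = 5/6 on AB, s = 2/3 on CD)

Parametrize AB as A + t(B − A) = (-4 + 2 t, 4 + -8 t) and CD as C + s(D − C) = (-5 + 4 s, -4 + 2 s). Solve the linear system for (t, s). Determinant = -36 ≠ 0, so a unique intersection of the containing lines exists. Solution: t = 5/6, s = 2/3 — both in [0, 1], so the segments cross. Intersection point: (-7/3, -8/3).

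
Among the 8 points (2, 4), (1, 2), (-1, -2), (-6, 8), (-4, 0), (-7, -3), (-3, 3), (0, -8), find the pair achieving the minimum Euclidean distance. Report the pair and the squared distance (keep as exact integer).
Pair = ((2, 4), (1, 2)); squared distance = 5

Compute all C(8, 2) = 28 pairwise squared distances (x_i − x_j)² + (y_i − y_j)². The minimum is 5, attained by the pair ((2, 4), (1, 2)).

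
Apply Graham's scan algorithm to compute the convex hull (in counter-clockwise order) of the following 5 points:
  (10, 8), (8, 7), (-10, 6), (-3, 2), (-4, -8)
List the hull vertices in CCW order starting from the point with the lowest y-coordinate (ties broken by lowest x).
Hull (CCW) = [(-4, -8), (10, 8), (-10, 6)]

Graham scan procedure:
  1. Find the pivot p₀ = point with lowest y (tie → lowest x): (-4, -8).
  2. Sort the remaining points by polar angle around p₀.
  3. Walk through sorted points, maintaining a stack; pop the top while the last three entries make a non-left turn (cross product ≤ 0).
  4. Final stack is the convex hull in CCW order: (-4, -8), (10, 8), (-10, 6).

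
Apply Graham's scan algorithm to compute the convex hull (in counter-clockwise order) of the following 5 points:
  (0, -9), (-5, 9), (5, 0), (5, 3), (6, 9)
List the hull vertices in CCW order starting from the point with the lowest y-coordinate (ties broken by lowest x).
Hull (CCW) = [(0, -9), (5, 0), (6, 9), (-5, 9)]

Graham scan procedure:
  1. Find the pivot p₀ = point with lowest y (tie → lowest x): (0, -9).
  2. Sort the remaining points by polar angle around p₀.
  3. Walk through sorted points, maintaining a stack; pop the top while the last three entries make a non-left turn (cross product ≤ 0).
  4. Final stack is the convex hull in CCW order: (0, -9), (5, 0), (6, 9), (-5, 9).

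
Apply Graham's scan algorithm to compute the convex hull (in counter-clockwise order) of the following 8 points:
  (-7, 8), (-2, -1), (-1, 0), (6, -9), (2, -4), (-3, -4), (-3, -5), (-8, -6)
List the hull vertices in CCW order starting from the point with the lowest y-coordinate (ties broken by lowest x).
Hull (CCW) = [(6, -9), (-7, 8), (-8, -6)]

Graham scan procedure:
  1. Find the pivot p₀ = point with lowest y (tie → lowest x): (6, -9).
  2. Sort the remaining points by polar angle around p₀.
  3. Walk through sorted points, maintaining a stack; pop the top while the last three entries make a non-left turn (cross product ≤ 0).
  4. Final stack is the convex hull in CCW order: (6, -9), (-7, 8), (-8, -6).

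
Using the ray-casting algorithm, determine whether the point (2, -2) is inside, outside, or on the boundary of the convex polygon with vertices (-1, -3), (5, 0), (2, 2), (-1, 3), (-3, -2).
The point (2, -2) lies strictly outside the polygon

Cast a horizontal ray to the right from the query point and count how many polygon edges it crosses (each edge strictly once or zero times, handled with the usual half-open convention). 
Parity of crossings → even ⇒ outside.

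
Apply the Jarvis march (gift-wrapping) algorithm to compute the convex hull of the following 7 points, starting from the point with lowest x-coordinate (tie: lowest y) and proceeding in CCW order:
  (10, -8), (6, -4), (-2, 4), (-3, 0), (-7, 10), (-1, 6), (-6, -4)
Hull (CCW) = [(-7, 10), (-6, -4), (10, -8), (-1, 6)]

Jarvis march: at each step, from the current hull vertex p, select the next vertex q as the point such that every other point lies strictly to the left of (or on) the directed line p → q. (Equivalently: for every other point r, the cross product (q − p) × (r − p) ≥ 0.)
Starting point (lowest x, tie lowest y): (-7, 10). Wrap until returning to start. Resulting hull: (-7, 10), (-6, -4), (10, -8), (-1, 6).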